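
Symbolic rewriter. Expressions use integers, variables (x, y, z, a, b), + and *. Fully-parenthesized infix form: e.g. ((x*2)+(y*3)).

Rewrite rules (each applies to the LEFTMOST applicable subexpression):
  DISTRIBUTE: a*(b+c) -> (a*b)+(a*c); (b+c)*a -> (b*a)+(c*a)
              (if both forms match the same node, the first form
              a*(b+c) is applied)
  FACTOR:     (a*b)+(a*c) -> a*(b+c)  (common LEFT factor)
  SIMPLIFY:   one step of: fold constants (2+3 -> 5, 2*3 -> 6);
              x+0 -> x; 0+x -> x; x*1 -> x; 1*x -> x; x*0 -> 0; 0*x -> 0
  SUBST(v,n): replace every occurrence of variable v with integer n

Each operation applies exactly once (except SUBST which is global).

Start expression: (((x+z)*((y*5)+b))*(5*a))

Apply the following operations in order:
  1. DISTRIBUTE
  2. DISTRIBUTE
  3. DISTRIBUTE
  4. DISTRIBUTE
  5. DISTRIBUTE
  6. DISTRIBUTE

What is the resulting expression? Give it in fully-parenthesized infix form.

Answer: ((((x*(y*5))*(5*a))+((z*(y*5))*(5*a)))+(((x*b)*(5*a))+((z*b)*(5*a))))

Derivation:
Start: (((x+z)*((y*5)+b))*(5*a))
Apply DISTRIBUTE at L (target: ((x+z)*((y*5)+b))): (((x+z)*((y*5)+b))*(5*a)) -> ((((x+z)*(y*5))+((x+z)*b))*(5*a))
Apply DISTRIBUTE at root (target: ((((x+z)*(y*5))+((x+z)*b))*(5*a))): ((((x+z)*(y*5))+((x+z)*b))*(5*a)) -> ((((x+z)*(y*5))*(5*a))+(((x+z)*b)*(5*a)))
Apply DISTRIBUTE at LL (target: ((x+z)*(y*5))): ((((x+z)*(y*5))*(5*a))+(((x+z)*b)*(5*a))) -> ((((x*(y*5))+(z*(y*5)))*(5*a))+(((x+z)*b)*(5*a)))
Apply DISTRIBUTE at L (target: (((x*(y*5))+(z*(y*5)))*(5*a))): ((((x*(y*5))+(z*(y*5)))*(5*a))+(((x+z)*b)*(5*a))) -> ((((x*(y*5))*(5*a))+((z*(y*5))*(5*a)))+(((x+z)*b)*(5*a)))
Apply DISTRIBUTE at RL (target: ((x+z)*b)): ((((x*(y*5))*(5*a))+((z*(y*5))*(5*a)))+(((x+z)*b)*(5*a))) -> ((((x*(y*5))*(5*a))+((z*(y*5))*(5*a)))+(((x*b)+(z*b))*(5*a)))
Apply DISTRIBUTE at R (target: (((x*b)+(z*b))*(5*a))): ((((x*(y*5))*(5*a))+((z*(y*5))*(5*a)))+(((x*b)+(z*b))*(5*a))) -> ((((x*(y*5))*(5*a))+((z*(y*5))*(5*a)))+(((x*b)*(5*a))+((z*b)*(5*a))))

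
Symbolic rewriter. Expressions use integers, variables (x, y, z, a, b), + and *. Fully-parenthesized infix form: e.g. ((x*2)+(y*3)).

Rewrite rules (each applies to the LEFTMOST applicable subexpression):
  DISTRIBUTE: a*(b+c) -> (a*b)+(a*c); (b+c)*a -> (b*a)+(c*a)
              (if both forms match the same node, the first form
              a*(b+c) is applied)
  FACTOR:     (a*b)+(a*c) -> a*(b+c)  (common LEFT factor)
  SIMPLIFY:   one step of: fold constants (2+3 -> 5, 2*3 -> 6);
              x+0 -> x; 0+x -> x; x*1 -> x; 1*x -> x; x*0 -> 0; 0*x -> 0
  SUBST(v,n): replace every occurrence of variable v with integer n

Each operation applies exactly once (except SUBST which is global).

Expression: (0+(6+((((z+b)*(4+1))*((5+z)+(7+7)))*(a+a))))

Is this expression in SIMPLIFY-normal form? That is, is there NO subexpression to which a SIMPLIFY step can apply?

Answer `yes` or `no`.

Expression: (0+(6+((((z+b)*(4+1))*((5+z)+(7+7)))*(a+a))))
Scanning for simplifiable subexpressions (pre-order)...
  at root: (0+(6+((((z+b)*(4+1))*((5+z)+(7+7)))*(a+a)))) (SIMPLIFIABLE)
  at R: (6+((((z+b)*(4+1))*((5+z)+(7+7)))*(a+a))) (not simplifiable)
  at RR: ((((z+b)*(4+1))*((5+z)+(7+7)))*(a+a)) (not simplifiable)
  at RRL: (((z+b)*(4+1))*((5+z)+(7+7))) (not simplifiable)
  at RRLL: ((z+b)*(4+1)) (not simplifiable)
  at RRLLL: (z+b) (not simplifiable)
  at RRLLR: (4+1) (SIMPLIFIABLE)
  at RRLR: ((5+z)+(7+7)) (not simplifiable)
  at RRLRL: (5+z) (not simplifiable)
  at RRLRR: (7+7) (SIMPLIFIABLE)
  at RRR: (a+a) (not simplifiable)
Found simplifiable subexpr at path root: (0+(6+((((z+b)*(4+1))*((5+z)+(7+7)))*(a+a))))
One SIMPLIFY step would give: (6+((((z+b)*(4+1))*((5+z)+(7+7)))*(a+a)))
-> NOT in normal form.

Answer: no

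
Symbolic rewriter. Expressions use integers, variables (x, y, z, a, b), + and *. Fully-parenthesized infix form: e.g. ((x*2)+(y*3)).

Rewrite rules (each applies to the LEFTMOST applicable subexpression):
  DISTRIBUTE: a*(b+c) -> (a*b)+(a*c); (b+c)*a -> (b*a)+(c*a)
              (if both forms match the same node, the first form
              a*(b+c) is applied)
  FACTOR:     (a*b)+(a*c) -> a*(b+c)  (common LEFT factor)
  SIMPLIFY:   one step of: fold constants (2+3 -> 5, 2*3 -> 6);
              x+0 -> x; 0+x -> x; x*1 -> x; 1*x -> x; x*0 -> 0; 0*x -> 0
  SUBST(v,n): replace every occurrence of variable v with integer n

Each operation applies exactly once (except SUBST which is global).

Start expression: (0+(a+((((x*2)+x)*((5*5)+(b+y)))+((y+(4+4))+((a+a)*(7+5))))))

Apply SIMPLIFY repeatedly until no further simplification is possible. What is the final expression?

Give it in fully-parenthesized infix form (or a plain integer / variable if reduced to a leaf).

Answer: (a+((((x*2)+x)*(25+(b+y)))+((y+8)+((a+a)*12))))

Derivation:
Start: (0+(a+((((x*2)+x)*((5*5)+(b+y)))+((y+(4+4))+((a+a)*(7+5))))))
Step 1: at root: (0+(a+((((x*2)+x)*((5*5)+(b+y)))+((y+(4+4))+((a+a)*(7+5)))))) -> (a+((((x*2)+x)*((5*5)+(b+y)))+((y+(4+4))+((a+a)*(7+5))))); overall: (0+(a+((((x*2)+x)*((5*5)+(b+y)))+((y+(4+4))+((a+a)*(7+5)))))) -> (a+((((x*2)+x)*((5*5)+(b+y)))+((y+(4+4))+((a+a)*(7+5)))))
Step 2: at RLRL: (5*5) -> 25; overall: (a+((((x*2)+x)*((5*5)+(b+y)))+((y+(4+4))+((a+a)*(7+5))))) -> (a+((((x*2)+x)*(25+(b+y)))+((y+(4+4))+((a+a)*(7+5)))))
Step 3: at RRLR: (4+4) -> 8; overall: (a+((((x*2)+x)*(25+(b+y)))+((y+(4+4))+((a+a)*(7+5))))) -> (a+((((x*2)+x)*(25+(b+y)))+((y+8)+((a+a)*(7+5)))))
Step 4: at RRRR: (7+5) -> 12; overall: (a+((((x*2)+x)*(25+(b+y)))+((y+8)+((a+a)*(7+5))))) -> (a+((((x*2)+x)*(25+(b+y)))+((y+8)+((a+a)*12))))
Fixed point: (a+((((x*2)+x)*(25+(b+y)))+((y+8)+((a+a)*12))))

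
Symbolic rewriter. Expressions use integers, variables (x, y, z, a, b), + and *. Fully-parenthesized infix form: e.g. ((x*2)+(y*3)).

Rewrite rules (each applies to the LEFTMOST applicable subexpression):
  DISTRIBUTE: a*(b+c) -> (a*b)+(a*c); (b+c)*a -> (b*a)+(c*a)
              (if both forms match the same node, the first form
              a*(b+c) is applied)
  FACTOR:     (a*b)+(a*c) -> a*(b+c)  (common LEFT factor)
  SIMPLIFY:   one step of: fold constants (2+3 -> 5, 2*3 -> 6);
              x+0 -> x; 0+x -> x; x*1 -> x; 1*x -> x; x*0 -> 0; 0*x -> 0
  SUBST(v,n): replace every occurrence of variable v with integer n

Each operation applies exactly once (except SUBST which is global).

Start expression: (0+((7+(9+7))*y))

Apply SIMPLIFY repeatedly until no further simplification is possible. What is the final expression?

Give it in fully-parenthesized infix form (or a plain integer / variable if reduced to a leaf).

Start: (0+((7+(9+7))*y))
Step 1: at root: (0+((7+(9+7))*y)) -> ((7+(9+7))*y); overall: (0+((7+(9+7))*y)) -> ((7+(9+7))*y)
Step 2: at LR: (9+7) -> 16; overall: ((7+(9+7))*y) -> ((7+16)*y)
Step 3: at L: (7+16) -> 23; overall: ((7+16)*y) -> (23*y)
Fixed point: (23*y)

Answer: (23*y)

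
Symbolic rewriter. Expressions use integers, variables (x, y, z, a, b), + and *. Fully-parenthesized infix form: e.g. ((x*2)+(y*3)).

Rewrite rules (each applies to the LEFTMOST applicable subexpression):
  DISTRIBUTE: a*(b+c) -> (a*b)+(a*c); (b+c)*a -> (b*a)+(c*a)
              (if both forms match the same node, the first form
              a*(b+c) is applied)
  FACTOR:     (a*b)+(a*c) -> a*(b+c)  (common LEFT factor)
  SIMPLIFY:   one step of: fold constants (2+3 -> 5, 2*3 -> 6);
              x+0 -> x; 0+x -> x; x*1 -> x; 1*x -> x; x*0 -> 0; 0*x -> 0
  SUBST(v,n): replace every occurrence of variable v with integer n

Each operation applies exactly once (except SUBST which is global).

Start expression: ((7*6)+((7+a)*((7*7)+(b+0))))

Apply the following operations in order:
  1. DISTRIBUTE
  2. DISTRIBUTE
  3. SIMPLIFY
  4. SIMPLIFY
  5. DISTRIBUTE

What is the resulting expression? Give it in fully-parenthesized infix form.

Start: ((7*6)+((7+a)*((7*7)+(b+0))))
Apply DISTRIBUTE at R (target: ((7+a)*((7*7)+(b+0)))): ((7*6)+((7+a)*((7*7)+(b+0)))) -> ((7*6)+(((7+a)*(7*7))+((7+a)*(b+0))))
Apply DISTRIBUTE at RL (target: ((7+a)*(7*7))): ((7*6)+(((7+a)*(7*7))+((7+a)*(b+0)))) -> ((7*6)+(((7*(7*7))+(a*(7*7)))+((7+a)*(b+0))))
Apply SIMPLIFY at L (target: (7*6)): ((7*6)+(((7*(7*7))+(a*(7*7)))+((7+a)*(b+0)))) -> (42+(((7*(7*7))+(a*(7*7)))+((7+a)*(b+0))))
Apply SIMPLIFY at RLLR (target: (7*7)): (42+(((7*(7*7))+(a*(7*7)))+((7+a)*(b+0)))) -> (42+(((7*49)+(a*(7*7)))+((7+a)*(b+0))))
Apply DISTRIBUTE at RR (target: ((7+a)*(b+0))): (42+(((7*49)+(a*(7*7)))+((7+a)*(b+0)))) -> (42+(((7*49)+(a*(7*7)))+(((7+a)*b)+((7+a)*0))))

Answer: (42+(((7*49)+(a*(7*7)))+(((7+a)*b)+((7+a)*0))))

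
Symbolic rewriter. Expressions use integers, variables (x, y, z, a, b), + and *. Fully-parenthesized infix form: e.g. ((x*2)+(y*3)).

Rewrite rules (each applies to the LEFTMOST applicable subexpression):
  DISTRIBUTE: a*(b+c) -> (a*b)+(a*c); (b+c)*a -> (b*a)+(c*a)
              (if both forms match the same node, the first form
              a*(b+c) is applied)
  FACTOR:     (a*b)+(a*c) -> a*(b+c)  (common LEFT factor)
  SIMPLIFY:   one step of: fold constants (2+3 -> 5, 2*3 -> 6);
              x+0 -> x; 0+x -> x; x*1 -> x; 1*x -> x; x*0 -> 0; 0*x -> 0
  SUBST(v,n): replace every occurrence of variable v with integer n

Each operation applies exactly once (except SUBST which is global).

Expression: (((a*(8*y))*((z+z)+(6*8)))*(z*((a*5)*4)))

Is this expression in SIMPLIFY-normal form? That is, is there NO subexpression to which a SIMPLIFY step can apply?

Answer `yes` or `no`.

Expression: (((a*(8*y))*((z+z)+(6*8)))*(z*((a*5)*4)))
Scanning for simplifiable subexpressions (pre-order)...
  at root: (((a*(8*y))*((z+z)+(6*8)))*(z*((a*5)*4))) (not simplifiable)
  at L: ((a*(8*y))*((z+z)+(6*8))) (not simplifiable)
  at LL: (a*(8*y)) (not simplifiable)
  at LLR: (8*y) (not simplifiable)
  at LR: ((z+z)+(6*8)) (not simplifiable)
  at LRL: (z+z) (not simplifiable)
  at LRR: (6*8) (SIMPLIFIABLE)
  at R: (z*((a*5)*4)) (not simplifiable)
  at RR: ((a*5)*4) (not simplifiable)
  at RRL: (a*5) (not simplifiable)
Found simplifiable subexpr at path LRR: (6*8)
One SIMPLIFY step would give: (((a*(8*y))*((z+z)+48))*(z*((a*5)*4)))
-> NOT in normal form.

Answer: no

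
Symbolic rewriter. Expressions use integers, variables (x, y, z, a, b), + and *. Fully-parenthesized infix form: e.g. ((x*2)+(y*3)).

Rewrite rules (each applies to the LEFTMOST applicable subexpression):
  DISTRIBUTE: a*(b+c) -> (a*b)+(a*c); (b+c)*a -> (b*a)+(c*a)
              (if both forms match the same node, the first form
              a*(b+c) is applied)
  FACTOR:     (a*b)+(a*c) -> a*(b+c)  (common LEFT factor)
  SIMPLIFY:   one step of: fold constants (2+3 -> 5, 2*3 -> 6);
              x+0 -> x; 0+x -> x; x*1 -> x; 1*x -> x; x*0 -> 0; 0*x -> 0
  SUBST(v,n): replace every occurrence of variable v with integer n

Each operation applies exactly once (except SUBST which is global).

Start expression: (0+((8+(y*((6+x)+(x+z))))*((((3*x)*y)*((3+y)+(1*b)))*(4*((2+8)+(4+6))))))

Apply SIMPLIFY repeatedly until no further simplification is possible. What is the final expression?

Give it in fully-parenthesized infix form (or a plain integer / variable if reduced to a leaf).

Answer: ((8+(y*((6+x)+(x+z))))*((((3*x)*y)*((3+y)+b))*80))

Derivation:
Start: (0+((8+(y*((6+x)+(x+z))))*((((3*x)*y)*((3+y)+(1*b)))*(4*((2+8)+(4+6))))))
Step 1: at root: (0+((8+(y*((6+x)+(x+z))))*((((3*x)*y)*((3+y)+(1*b)))*(4*((2+8)+(4+6)))))) -> ((8+(y*((6+x)+(x+z))))*((((3*x)*y)*((3+y)+(1*b)))*(4*((2+8)+(4+6))))); overall: (0+((8+(y*((6+x)+(x+z))))*((((3*x)*y)*((3+y)+(1*b)))*(4*((2+8)+(4+6)))))) -> ((8+(y*((6+x)+(x+z))))*((((3*x)*y)*((3+y)+(1*b)))*(4*((2+8)+(4+6)))))
Step 2: at RLRR: (1*b) -> b; overall: ((8+(y*((6+x)+(x+z))))*((((3*x)*y)*((3+y)+(1*b)))*(4*((2+8)+(4+6))))) -> ((8+(y*((6+x)+(x+z))))*((((3*x)*y)*((3+y)+b))*(4*((2+8)+(4+6)))))
Step 3: at RRRL: (2+8) -> 10; overall: ((8+(y*((6+x)+(x+z))))*((((3*x)*y)*((3+y)+b))*(4*((2+8)+(4+6))))) -> ((8+(y*((6+x)+(x+z))))*((((3*x)*y)*((3+y)+b))*(4*(10+(4+6)))))
Step 4: at RRRR: (4+6) -> 10; overall: ((8+(y*((6+x)+(x+z))))*((((3*x)*y)*((3+y)+b))*(4*(10+(4+6))))) -> ((8+(y*((6+x)+(x+z))))*((((3*x)*y)*((3+y)+b))*(4*(10+10))))
Step 5: at RRR: (10+10) -> 20; overall: ((8+(y*((6+x)+(x+z))))*((((3*x)*y)*((3+y)+b))*(4*(10+10)))) -> ((8+(y*((6+x)+(x+z))))*((((3*x)*y)*((3+y)+b))*(4*20)))
Step 6: at RR: (4*20) -> 80; overall: ((8+(y*((6+x)+(x+z))))*((((3*x)*y)*((3+y)+b))*(4*20))) -> ((8+(y*((6+x)+(x+z))))*((((3*x)*y)*((3+y)+b))*80))
Fixed point: ((8+(y*((6+x)+(x+z))))*((((3*x)*y)*((3+y)+b))*80))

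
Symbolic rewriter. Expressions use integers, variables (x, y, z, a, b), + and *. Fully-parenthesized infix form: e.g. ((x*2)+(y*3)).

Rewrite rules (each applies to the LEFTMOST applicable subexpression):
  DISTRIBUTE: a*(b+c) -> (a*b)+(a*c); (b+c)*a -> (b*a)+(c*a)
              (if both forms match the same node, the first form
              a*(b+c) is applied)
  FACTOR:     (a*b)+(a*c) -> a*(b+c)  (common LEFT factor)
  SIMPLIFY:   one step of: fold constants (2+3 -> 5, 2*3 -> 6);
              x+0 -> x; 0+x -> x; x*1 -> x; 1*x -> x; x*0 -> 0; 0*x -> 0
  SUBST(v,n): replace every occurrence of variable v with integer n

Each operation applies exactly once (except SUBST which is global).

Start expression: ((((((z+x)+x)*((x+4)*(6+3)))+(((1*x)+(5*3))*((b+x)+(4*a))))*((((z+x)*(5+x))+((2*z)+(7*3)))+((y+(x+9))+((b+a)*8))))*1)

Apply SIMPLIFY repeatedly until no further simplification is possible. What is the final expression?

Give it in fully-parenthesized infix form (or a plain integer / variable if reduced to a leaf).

Answer: (((((z+x)+x)*((x+4)*9))+((x+15)*((b+x)+(4*a))))*((((z+x)*(5+x))+((2*z)+21))+((y+(x+9))+((b+a)*8))))

Derivation:
Start: ((((((z+x)+x)*((x+4)*(6+3)))+(((1*x)+(5*3))*((b+x)+(4*a))))*((((z+x)*(5+x))+((2*z)+(7*3)))+((y+(x+9))+((b+a)*8))))*1)
Step 1: at root: ((((((z+x)+x)*((x+4)*(6+3)))+(((1*x)+(5*3))*((b+x)+(4*a))))*((((z+x)*(5+x))+((2*z)+(7*3)))+((y+(x+9))+((b+a)*8))))*1) -> (((((z+x)+x)*((x+4)*(6+3)))+(((1*x)+(5*3))*((b+x)+(4*a))))*((((z+x)*(5+x))+((2*z)+(7*3)))+((y+(x+9))+((b+a)*8)))); overall: ((((((z+x)+x)*((x+4)*(6+3)))+(((1*x)+(5*3))*((b+x)+(4*a))))*((((z+x)*(5+x))+((2*z)+(7*3)))+((y+(x+9))+((b+a)*8))))*1) -> (((((z+x)+x)*((x+4)*(6+3)))+(((1*x)+(5*3))*((b+x)+(4*a))))*((((z+x)*(5+x))+((2*z)+(7*3)))+((y+(x+9))+((b+a)*8))))
Step 2: at LLRR: (6+3) -> 9; overall: (((((z+x)+x)*((x+4)*(6+3)))+(((1*x)+(5*3))*((b+x)+(4*a))))*((((z+x)*(5+x))+((2*z)+(7*3)))+((y+(x+9))+((b+a)*8)))) -> (((((z+x)+x)*((x+4)*9))+(((1*x)+(5*3))*((b+x)+(4*a))))*((((z+x)*(5+x))+((2*z)+(7*3)))+((y+(x+9))+((b+a)*8))))
Step 3: at LRLL: (1*x) -> x; overall: (((((z+x)+x)*((x+4)*9))+(((1*x)+(5*3))*((b+x)+(4*a))))*((((z+x)*(5+x))+((2*z)+(7*3)))+((y+(x+9))+((b+a)*8)))) -> (((((z+x)+x)*((x+4)*9))+((x+(5*3))*((b+x)+(4*a))))*((((z+x)*(5+x))+((2*z)+(7*3)))+((y+(x+9))+((b+a)*8))))
Step 4: at LRLR: (5*3) -> 15; overall: (((((z+x)+x)*((x+4)*9))+((x+(5*3))*((b+x)+(4*a))))*((((z+x)*(5+x))+((2*z)+(7*3)))+((y+(x+9))+((b+a)*8)))) -> (((((z+x)+x)*((x+4)*9))+((x+15)*((b+x)+(4*a))))*((((z+x)*(5+x))+((2*z)+(7*3)))+((y+(x+9))+((b+a)*8))))
Step 5: at RLRR: (7*3) -> 21; overall: (((((z+x)+x)*((x+4)*9))+((x+15)*((b+x)+(4*a))))*((((z+x)*(5+x))+((2*z)+(7*3)))+((y+(x+9))+((b+a)*8)))) -> (((((z+x)+x)*((x+4)*9))+((x+15)*((b+x)+(4*a))))*((((z+x)*(5+x))+((2*z)+21))+((y+(x+9))+((b+a)*8))))
Fixed point: (((((z+x)+x)*((x+4)*9))+((x+15)*((b+x)+(4*a))))*((((z+x)*(5+x))+((2*z)+21))+((y+(x+9))+((b+a)*8))))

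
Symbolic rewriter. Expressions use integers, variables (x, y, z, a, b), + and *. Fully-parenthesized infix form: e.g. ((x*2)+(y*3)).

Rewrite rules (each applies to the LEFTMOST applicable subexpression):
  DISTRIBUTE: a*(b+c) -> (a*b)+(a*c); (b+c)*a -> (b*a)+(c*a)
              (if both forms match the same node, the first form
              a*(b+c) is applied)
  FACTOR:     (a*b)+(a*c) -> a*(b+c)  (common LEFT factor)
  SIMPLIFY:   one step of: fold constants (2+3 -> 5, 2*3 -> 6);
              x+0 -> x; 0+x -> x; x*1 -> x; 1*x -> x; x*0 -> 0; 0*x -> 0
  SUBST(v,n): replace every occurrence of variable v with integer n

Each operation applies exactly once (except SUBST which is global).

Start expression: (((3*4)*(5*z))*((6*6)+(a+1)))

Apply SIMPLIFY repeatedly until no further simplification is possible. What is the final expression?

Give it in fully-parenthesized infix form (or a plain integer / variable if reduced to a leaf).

Start: (((3*4)*(5*z))*((6*6)+(a+1)))
Step 1: at LL: (3*4) -> 12; overall: (((3*4)*(5*z))*((6*6)+(a+1))) -> ((12*(5*z))*((6*6)+(a+1)))
Step 2: at RL: (6*6) -> 36; overall: ((12*(5*z))*((6*6)+(a+1))) -> ((12*(5*z))*(36+(a+1)))
Fixed point: ((12*(5*z))*(36+(a+1)))

Answer: ((12*(5*z))*(36+(a+1)))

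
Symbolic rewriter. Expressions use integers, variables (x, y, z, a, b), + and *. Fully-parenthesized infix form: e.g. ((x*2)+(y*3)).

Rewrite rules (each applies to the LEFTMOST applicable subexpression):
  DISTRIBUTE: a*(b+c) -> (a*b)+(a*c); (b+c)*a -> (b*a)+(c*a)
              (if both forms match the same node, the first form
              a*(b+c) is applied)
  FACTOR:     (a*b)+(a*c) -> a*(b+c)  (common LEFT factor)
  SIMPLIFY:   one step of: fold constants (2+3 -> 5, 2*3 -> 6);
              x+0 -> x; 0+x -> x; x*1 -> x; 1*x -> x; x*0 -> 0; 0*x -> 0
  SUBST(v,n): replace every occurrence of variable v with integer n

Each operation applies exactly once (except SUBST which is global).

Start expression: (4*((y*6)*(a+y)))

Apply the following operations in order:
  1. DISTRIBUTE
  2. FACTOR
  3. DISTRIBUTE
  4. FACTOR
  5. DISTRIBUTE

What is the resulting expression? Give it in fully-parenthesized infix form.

Answer: (4*(((y*6)*a)+((y*6)*y)))

Derivation:
Start: (4*((y*6)*(a+y)))
Apply DISTRIBUTE at R (target: ((y*6)*(a+y))): (4*((y*6)*(a+y))) -> (4*(((y*6)*a)+((y*6)*y)))
Apply FACTOR at R (target: (((y*6)*a)+((y*6)*y))): (4*(((y*6)*a)+((y*6)*y))) -> (4*((y*6)*(a+y)))
Apply DISTRIBUTE at R (target: ((y*6)*(a+y))): (4*((y*6)*(a+y))) -> (4*(((y*6)*a)+((y*6)*y)))
Apply FACTOR at R (target: (((y*6)*a)+((y*6)*y))): (4*(((y*6)*a)+((y*6)*y))) -> (4*((y*6)*(a+y)))
Apply DISTRIBUTE at R (target: ((y*6)*(a+y))): (4*((y*6)*(a+y))) -> (4*(((y*6)*a)+((y*6)*y)))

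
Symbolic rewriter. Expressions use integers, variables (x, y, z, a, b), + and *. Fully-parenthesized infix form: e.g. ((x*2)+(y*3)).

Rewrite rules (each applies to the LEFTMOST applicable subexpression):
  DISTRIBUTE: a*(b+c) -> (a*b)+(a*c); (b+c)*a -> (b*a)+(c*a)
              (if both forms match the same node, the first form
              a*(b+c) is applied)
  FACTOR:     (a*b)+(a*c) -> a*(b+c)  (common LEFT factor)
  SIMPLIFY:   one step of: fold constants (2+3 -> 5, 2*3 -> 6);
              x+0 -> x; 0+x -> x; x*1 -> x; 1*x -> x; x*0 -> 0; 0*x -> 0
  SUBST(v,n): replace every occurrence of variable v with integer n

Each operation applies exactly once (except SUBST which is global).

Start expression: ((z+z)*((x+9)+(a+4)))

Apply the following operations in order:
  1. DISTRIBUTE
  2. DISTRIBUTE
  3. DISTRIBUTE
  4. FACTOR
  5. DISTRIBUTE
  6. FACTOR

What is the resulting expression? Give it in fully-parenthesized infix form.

Start: ((z+z)*((x+9)+(a+4)))
Apply DISTRIBUTE at root (target: ((z+z)*((x+9)+(a+4)))): ((z+z)*((x+9)+(a+4))) -> (((z+z)*(x+9))+((z+z)*(a+4)))
Apply DISTRIBUTE at L (target: ((z+z)*(x+9))): (((z+z)*(x+9))+((z+z)*(a+4))) -> ((((z+z)*x)+((z+z)*9))+((z+z)*(a+4)))
Apply DISTRIBUTE at LL (target: ((z+z)*x)): ((((z+z)*x)+((z+z)*9))+((z+z)*(a+4))) -> ((((z*x)+(z*x))+((z+z)*9))+((z+z)*(a+4)))
Apply FACTOR at LL (target: ((z*x)+(z*x))): ((((z*x)+(z*x))+((z+z)*9))+((z+z)*(a+4))) -> (((z*(x+x))+((z+z)*9))+((z+z)*(a+4)))
Apply DISTRIBUTE at LL (target: (z*(x+x))): (((z*(x+x))+((z+z)*9))+((z+z)*(a+4))) -> ((((z*x)+(z*x))+((z+z)*9))+((z+z)*(a+4)))
Apply FACTOR at LL (target: ((z*x)+(z*x))): ((((z*x)+(z*x))+((z+z)*9))+((z+z)*(a+4))) -> (((z*(x+x))+((z+z)*9))+((z+z)*(a+4)))

Answer: (((z*(x+x))+((z+z)*9))+((z+z)*(a+4)))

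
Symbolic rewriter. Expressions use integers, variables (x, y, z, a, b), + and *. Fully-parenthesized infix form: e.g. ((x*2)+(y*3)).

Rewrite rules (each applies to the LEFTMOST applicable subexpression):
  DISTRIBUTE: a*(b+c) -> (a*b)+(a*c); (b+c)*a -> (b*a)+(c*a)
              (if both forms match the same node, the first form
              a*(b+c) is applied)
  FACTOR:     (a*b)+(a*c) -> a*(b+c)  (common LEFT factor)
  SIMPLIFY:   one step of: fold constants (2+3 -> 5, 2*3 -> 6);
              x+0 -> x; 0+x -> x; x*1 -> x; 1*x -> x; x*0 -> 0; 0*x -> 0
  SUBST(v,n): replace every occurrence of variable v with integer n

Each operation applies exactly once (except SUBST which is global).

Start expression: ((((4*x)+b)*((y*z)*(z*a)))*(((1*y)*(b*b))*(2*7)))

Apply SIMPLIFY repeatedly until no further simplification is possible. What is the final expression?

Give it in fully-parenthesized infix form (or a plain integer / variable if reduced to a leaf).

Start: ((((4*x)+b)*((y*z)*(z*a)))*(((1*y)*(b*b))*(2*7)))
Step 1: at RLL: (1*y) -> y; overall: ((((4*x)+b)*((y*z)*(z*a)))*(((1*y)*(b*b))*(2*7))) -> ((((4*x)+b)*((y*z)*(z*a)))*((y*(b*b))*(2*7)))
Step 2: at RR: (2*7) -> 14; overall: ((((4*x)+b)*((y*z)*(z*a)))*((y*(b*b))*(2*7))) -> ((((4*x)+b)*((y*z)*(z*a)))*((y*(b*b))*14))
Fixed point: ((((4*x)+b)*((y*z)*(z*a)))*((y*(b*b))*14))

Answer: ((((4*x)+b)*((y*z)*(z*a)))*((y*(b*b))*14))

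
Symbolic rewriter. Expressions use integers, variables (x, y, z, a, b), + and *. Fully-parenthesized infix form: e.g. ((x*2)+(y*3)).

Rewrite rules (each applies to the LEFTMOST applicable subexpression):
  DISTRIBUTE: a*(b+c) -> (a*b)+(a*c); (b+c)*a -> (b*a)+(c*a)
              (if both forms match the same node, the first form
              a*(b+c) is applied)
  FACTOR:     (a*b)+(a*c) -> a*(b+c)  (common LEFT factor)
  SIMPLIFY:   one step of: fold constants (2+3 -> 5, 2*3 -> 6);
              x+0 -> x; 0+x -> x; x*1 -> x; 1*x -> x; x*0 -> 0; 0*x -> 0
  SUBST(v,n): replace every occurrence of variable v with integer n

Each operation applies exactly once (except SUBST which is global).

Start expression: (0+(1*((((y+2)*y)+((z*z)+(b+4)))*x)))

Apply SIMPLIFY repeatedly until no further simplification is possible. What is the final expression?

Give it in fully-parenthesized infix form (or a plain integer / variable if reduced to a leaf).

Start: (0+(1*((((y+2)*y)+((z*z)+(b+4)))*x)))
Step 1: at root: (0+(1*((((y+2)*y)+((z*z)+(b+4)))*x))) -> (1*((((y+2)*y)+((z*z)+(b+4)))*x)); overall: (0+(1*((((y+2)*y)+((z*z)+(b+4)))*x))) -> (1*((((y+2)*y)+((z*z)+(b+4)))*x))
Step 2: at root: (1*((((y+2)*y)+((z*z)+(b+4)))*x)) -> ((((y+2)*y)+((z*z)+(b+4)))*x); overall: (1*((((y+2)*y)+((z*z)+(b+4)))*x)) -> ((((y+2)*y)+((z*z)+(b+4)))*x)
Fixed point: ((((y+2)*y)+((z*z)+(b+4)))*x)

Answer: ((((y+2)*y)+((z*z)+(b+4)))*x)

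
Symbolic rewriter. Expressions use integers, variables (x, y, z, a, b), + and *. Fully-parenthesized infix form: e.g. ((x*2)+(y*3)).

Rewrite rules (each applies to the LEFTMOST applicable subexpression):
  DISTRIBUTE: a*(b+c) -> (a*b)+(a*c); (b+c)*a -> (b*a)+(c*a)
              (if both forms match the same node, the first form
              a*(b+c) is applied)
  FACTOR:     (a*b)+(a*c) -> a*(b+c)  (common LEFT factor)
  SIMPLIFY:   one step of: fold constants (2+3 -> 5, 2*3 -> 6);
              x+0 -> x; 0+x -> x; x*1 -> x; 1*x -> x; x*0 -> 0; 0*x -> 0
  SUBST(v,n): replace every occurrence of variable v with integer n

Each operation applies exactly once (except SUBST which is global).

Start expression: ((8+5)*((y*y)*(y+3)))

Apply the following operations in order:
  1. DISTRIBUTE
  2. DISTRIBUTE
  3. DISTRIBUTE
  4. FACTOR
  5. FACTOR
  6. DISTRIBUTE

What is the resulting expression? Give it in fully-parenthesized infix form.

Start: ((8+5)*((y*y)*(y+3)))
Apply DISTRIBUTE at root (target: ((8+5)*((y*y)*(y+3)))): ((8+5)*((y*y)*(y+3))) -> ((8*((y*y)*(y+3)))+(5*((y*y)*(y+3))))
Apply DISTRIBUTE at LR (target: ((y*y)*(y+3))): ((8*((y*y)*(y+3)))+(5*((y*y)*(y+3)))) -> ((8*(((y*y)*y)+((y*y)*3)))+(5*((y*y)*(y+3))))
Apply DISTRIBUTE at L (target: (8*(((y*y)*y)+((y*y)*3)))): ((8*(((y*y)*y)+((y*y)*3)))+(5*((y*y)*(y+3)))) -> (((8*((y*y)*y))+(8*((y*y)*3)))+(5*((y*y)*(y+3))))
Apply FACTOR at L (target: ((8*((y*y)*y))+(8*((y*y)*3)))): (((8*((y*y)*y))+(8*((y*y)*3)))+(5*((y*y)*(y+3)))) -> ((8*(((y*y)*y)+((y*y)*3)))+(5*((y*y)*(y+3))))
Apply FACTOR at LR (target: (((y*y)*y)+((y*y)*3))): ((8*(((y*y)*y)+((y*y)*3)))+(5*((y*y)*(y+3)))) -> ((8*((y*y)*(y+3)))+(5*((y*y)*(y+3))))
Apply DISTRIBUTE at LR (target: ((y*y)*(y+3))): ((8*((y*y)*(y+3)))+(5*((y*y)*(y+3)))) -> ((8*(((y*y)*y)+((y*y)*3)))+(5*((y*y)*(y+3))))

Answer: ((8*(((y*y)*y)+((y*y)*3)))+(5*((y*y)*(y+3))))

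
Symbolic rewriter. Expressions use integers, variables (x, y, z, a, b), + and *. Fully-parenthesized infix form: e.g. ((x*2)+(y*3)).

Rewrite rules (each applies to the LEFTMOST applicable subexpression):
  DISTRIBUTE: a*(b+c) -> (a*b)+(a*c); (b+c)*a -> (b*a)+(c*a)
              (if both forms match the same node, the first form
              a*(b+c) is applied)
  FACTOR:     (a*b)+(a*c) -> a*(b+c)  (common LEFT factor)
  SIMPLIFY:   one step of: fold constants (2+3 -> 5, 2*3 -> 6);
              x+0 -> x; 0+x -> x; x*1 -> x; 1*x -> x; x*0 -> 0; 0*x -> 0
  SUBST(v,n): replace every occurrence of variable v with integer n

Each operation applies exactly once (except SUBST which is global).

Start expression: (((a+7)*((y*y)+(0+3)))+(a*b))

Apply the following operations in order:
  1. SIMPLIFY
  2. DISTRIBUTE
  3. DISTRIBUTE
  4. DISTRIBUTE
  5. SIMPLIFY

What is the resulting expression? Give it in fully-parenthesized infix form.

Start: (((a+7)*((y*y)+(0+3)))+(a*b))
Apply SIMPLIFY at LRR (target: (0+3)): (((a+7)*((y*y)+(0+3)))+(a*b)) -> (((a+7)*((y*y)+3))+(a*b))
Apply DISTRIBUTE at L (target: ((a+7)*((y*y)+3))): (((a+7)*((y*y)+3))+(a*b)) -> ((((a+7)*(y*y))+((a+7)*3))+(a*b))
Apply DISTRIBUTE at LL (target: ((a+7)*(y*y))): ((((a+7)*(y*y))+((a+7)*3))+(a*b)) -> ((((a*(y*y))+(7*(y*y)))+((a+7)*3))+(a*b))
Apply DISTRIBUTE at LR (target: ((a+7)*3)): ((((a*(y*y))+(7*(y*y)))+((a+7)*3))+(a*b)) -> ((((a*(y*y))+(7*(y*y)))+((a*3)+(7*3)))+(a*b))
Apply SIMPLIFY at LRR (target: (7*3)): ((((a*(y*y))+(7*(y*y)))+((a*3)+(7*3)))+(a*b)) -> ((((a*(y*y))+(7*(y*y)))+((a*3)+21))+(a*b))

Answer: ((((a*(y*y))+(7*(y*y)))+((a*3)+21))+(a*b))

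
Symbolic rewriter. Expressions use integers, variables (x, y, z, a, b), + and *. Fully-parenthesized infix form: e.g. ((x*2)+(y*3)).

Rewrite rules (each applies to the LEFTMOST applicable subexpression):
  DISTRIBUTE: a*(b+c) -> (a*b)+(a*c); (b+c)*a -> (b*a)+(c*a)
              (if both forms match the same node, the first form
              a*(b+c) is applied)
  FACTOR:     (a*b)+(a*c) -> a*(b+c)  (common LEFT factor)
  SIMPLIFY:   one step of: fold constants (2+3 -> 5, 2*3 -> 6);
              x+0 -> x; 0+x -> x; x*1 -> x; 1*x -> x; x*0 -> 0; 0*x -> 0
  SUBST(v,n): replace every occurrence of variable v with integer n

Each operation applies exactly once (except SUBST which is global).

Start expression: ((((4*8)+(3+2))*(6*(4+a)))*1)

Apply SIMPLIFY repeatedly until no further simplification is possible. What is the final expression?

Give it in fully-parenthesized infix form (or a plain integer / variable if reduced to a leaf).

Answer: (37*(6*(4+a)))

Derivation:
Start: ((((4*8)+(3+2))*(6*(4+a)))*1)
Step 1: at root: ((((4*8)+(3+2))*(6*(4+a)))*1) -> (((4*8)+(3+2))*(6*(4+a))); overall: ((((4*8)+(3+2))*(6*(4+a)))*1) -> (((4*8)+(3+2))*(6*(4+a)))
Step 2: at LL: (4*8) -> 32; overall: (((4*8)+(3+2))*(6*(4+a))) -> ((32+(3+2))*(6*(4+a)))
Step 3: at LR: (3+2) -> 5; overall: ((32+(3+2))*(6*(4+a))) -> ((32+5)*(6*(4+a)))
Step 4: at L: (32+5) -> 37; overall: ((32+5)*(6*(4+a))) -> (37*(6*(4+a)))
Fixed point: (37*(6*(4+a)))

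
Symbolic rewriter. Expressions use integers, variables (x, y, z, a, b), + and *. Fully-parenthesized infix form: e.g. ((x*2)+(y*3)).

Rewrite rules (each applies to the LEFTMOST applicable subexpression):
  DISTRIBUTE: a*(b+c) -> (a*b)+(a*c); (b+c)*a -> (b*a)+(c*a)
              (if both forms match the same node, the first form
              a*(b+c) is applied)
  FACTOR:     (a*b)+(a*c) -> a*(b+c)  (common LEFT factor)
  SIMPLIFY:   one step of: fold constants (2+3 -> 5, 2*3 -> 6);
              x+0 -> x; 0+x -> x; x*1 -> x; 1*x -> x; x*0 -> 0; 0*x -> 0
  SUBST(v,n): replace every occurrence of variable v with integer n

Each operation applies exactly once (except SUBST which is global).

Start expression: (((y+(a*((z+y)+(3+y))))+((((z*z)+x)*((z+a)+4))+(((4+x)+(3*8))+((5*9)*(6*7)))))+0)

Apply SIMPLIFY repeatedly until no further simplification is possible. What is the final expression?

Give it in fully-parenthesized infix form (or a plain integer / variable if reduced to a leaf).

Start: (((y+(a*((z+y)+(3+y))))+((((z*z)+x)*((z+a)+4))+(((4+x)+(3*8))+((5*9)*(6*7)))))+0)
Step 1: at root: (((y+(a*((z+y)+(3+y))))+((((z*z)+x)*((z+a)+4))+(((4+x)+(3*8))+((5*9)*(6*7)))))+0) -> ((y+(a*((z+y)+(3+y))))+((((z*z)+x)*((z+a)+4))+(((4+x)+(3*8))+((5*9)*(6*7))))); overall: (((y+(a*((z+y)+(3+y))))+((((z*z)+x)*((z+a)+4))+(((4+x)+(3*8))+((5*9)*(6*7)))))+0) -> ((y+(a*((z+y)+(3+y))))+((((z*z)+x)*((z+a)+4))+(((4+x)+(3*8))+((5*9)*(6*7)))))
Step 2: at RRLR: (3*8) -> 24; overall: ((y+(a*((z+y)+(3+y))))+((((z*z)+x)*((z+a)+4))+(((4+x)+(3*8))+((5*9)*(6*7))))) -> ((y+(a*((z+y)+(3+y))))+((((z*z)+x)*((z+a)+4))+(((4+x)+24)+((5*9)*(6*7)))))
Step 3: at RRRL: (5*9) -> 45; overall: ((y+(a*((z+y)+(3+y))))+((((z*z)+x)*((z+a)+4))+(((4+x)+24)+((5*9)*(6*7))))) -> ((y+(a*((z+y)+(3+y))))+((((z*z)+x)*((z+a)+4))+(((4+x)+24)+(45*(6*7)))))
Step 4: at RRRR: (6*7) -> 42; overall: ((y+(a*((z+y)+(3+y))))+((((z*z)+x)*((z+a)+4))+(((4+x)+24)+(45*(6*7))))) -> ((y+(a*((z+y)+(3+y))))+((((z*z)+x)*((z+a)+4))+(((4+x)+24)+(45*42))))
Step 5: at RRR: (45*42) -> 1890; overall: ((y+(a*((z+y)+(3+y))))+((((z*z)+x)*((z+a)+4))+(((4+x)+24)+(45*42)))) -> ((y+(a*((z+y)+(3+y))))+((((z*z)+x)*((z+a)+4))+(((4+x)+24)+1890)))
Fixed point: ((y+(a*((z+y)+(3+y))))+((((z*z)+x)*((z+a)+4))+(((4+x)+24)+1890)))

Answer: ((y+(a*((z+y)+(3+y))))+((((z*z)+x)*((z+a)+4))+(((4+x)+24)+1890)))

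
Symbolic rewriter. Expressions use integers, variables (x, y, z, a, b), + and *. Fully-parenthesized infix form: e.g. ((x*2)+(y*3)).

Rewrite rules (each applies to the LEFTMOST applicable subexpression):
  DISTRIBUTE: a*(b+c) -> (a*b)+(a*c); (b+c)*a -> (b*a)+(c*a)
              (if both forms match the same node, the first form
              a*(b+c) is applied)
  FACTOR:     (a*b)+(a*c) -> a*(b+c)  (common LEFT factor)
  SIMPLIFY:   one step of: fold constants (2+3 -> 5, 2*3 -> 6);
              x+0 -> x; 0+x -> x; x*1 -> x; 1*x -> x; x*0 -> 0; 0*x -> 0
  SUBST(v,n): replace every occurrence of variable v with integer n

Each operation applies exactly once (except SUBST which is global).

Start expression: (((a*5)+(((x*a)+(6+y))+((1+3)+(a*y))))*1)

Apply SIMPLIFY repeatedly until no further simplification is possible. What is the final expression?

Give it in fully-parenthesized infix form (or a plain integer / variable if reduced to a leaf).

Start: (((a*5)+(((x*a)+(6+y))+((1+3)+(a*y))))*1)
Step 1: at root: (((a*5)+(((x*a)+(6+y))+((1+3)+(a*y))))*1) -> ((a*5)+(((x*a)+(6+y))+((1+3)+(a*y)))); overall: (((a*5)+(((x*a)+(6+y))+((1+3)+(a*y))))*1) -> ((a*5)+(((x*a)+(6+y))+((1+3)+(a*y))))
Step 2: at RRL: (1+3) -> 4; overall: ((a*5)+(((x*a)+(6+y))+((1+3)+(a*y)))) -> ((a*5)+(((x*a)+(6+y))+(4+(a*y))))
Fixed point: ((a*5)+(((x*a)+(6+y))+(4+(a*y))))

Answer: ((a*5)+(((x*a)+(6+y))+(4+(a*y))))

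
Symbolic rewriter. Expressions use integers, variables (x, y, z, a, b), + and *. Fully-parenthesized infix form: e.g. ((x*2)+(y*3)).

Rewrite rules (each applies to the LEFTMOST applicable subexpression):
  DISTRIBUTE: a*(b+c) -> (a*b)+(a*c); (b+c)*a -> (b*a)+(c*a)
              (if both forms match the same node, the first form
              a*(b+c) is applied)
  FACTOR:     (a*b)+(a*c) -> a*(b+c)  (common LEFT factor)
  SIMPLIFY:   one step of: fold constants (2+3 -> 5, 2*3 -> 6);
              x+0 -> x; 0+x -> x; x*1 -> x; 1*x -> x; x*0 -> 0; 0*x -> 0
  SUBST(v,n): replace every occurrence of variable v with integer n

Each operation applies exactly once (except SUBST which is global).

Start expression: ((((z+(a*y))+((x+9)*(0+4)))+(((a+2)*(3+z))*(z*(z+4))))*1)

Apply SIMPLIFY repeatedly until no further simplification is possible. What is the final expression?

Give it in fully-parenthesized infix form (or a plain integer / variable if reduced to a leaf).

Start: ((((z+(a*y))+((x+9)*(0+4)))+(((a+2)*(3+z))*(z*(z+4))))*1)
Step 1: at root: ((((z+(a*y))+((x+9)*(0+4)))+(((a+2)*(3+z))*(z*(z+4))))*1) -> (((z+(a*y))+((x+9)*(0+4)))+(((a+2)*(3+z))*(z*(z+4)))); overall: ((((z+(a*y))+((x+9)*(0+4)))+(((a+2)*(3+z))*(z*(z+4))))*1) -> (((z+(a*y))+((x+9)*(0+4)))+(((a+2)*(3+z))*(z*(z+4))))
Step 2: at LRR: (0+4) -> 4; overall: (((z+(a*y))+((x+9)*(0+4)))+(((a+2)*(3+z))*(z*(z+4)))) -> (((z+(a*y))+((x+9)*4))+(((a+2)*(3+z))*(z*(z+4))))
Fixed point: (((z+(a*y))+((x+9)*4))+(((a+2)*(3+z))*(z*(z+4))))

Answer: (((z+(a*y))+((x+9)*4))+(((a+2)*(3+z))*(z*(z+4))))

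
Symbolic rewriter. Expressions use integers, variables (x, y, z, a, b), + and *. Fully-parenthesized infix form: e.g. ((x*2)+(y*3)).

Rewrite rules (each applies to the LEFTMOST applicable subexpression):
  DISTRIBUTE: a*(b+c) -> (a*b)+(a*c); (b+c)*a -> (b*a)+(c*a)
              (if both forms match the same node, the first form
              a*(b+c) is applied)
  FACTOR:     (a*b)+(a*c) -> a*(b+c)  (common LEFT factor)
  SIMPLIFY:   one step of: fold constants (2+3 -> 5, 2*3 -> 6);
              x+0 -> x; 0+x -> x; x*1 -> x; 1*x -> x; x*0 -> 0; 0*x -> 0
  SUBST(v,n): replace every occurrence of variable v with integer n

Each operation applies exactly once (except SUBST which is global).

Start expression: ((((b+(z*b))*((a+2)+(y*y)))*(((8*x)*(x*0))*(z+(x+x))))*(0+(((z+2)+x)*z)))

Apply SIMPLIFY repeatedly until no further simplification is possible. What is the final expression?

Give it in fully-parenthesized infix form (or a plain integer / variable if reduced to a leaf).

Start: ((((b+(z*b))*((a+2)+(y*y)))*(((8*x)*(x*0))*(z+(x+x))))*(0+(((z+2)+x)*z)))
Step 1: at LRLR: (x*0) -> 0; overall: ((((b+(z*b))*((a+2)+(y*y)))*(((8*x)*(x*0))*(z+(x+x))))*(0+(((z+2)+x)*z))) -> ((((b+(z*b))*((a+2)+(y*y)))*(((8*x)*0)*(z+(x+x))))*(0+(((z+2)+x)*z)))
Step 2: at LRL: ((8*x)*0) -> 0; overall: ((((b+(z*b))*((a+2)+(y*y)))*(((8*x)*0)*(z+(x+x))))*(0+(((z+2)+x)*z))) -> ((((b+(z*b))*((a+2)+(y*y)))*(0*(z+(x+x))))*(0+(((z+2)+x)*z)))
Step 3: at LR: (0*(z+(x+x))) -> 0; overall: ((((b+(z*b))*((a+2)+(y*y)))*(0*(z+(x+x))))*(0+(((z+2)+x)*z))) -> ((((b+(z*b))*((a+2)+(y*y)))*0)*(0+(((z+2)+x)*z)))
Step 4: at L: (((b+(z*b))*((a+2)+(y*y)))*0) -> 0; overall: ((((b+(z*b))*((a+2)+(y*y)))*0)*(0+(((z+2)+x)*z))) -> (0*(0+(((z+2)+x)*z)))
Step 5: at root: (0*(0+(((z+2)+x)*z))) -> 0; overall: (0*(0+(((z+2)+x)*z))) -> 0
Fixed point: 0

Answer: 0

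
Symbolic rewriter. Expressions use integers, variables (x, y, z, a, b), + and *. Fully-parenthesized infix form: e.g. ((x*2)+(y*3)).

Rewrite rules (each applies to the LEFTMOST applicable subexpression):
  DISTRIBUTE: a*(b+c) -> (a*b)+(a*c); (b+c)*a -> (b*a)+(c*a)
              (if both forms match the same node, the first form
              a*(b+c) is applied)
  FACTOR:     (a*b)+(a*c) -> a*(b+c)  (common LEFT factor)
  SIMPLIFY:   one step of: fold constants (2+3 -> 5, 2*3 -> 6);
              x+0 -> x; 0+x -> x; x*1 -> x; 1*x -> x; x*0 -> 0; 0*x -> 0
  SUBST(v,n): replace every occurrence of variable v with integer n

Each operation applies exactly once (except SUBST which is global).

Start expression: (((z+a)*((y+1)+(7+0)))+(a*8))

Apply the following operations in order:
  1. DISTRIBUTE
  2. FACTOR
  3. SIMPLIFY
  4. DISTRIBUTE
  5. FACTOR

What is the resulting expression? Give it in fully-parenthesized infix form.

Answer: (((z+a)*((y+1)+7))+(a*8))

Derivation:
Start: (((z+a)*((y+1)+(7+0)))+(a*8))
Apply DISTRIBUTE at L (target: ((z+a)*((y+1)+(7+0)))): (((z+a)*((y+1)+(7+0)))+(a*8)) -> ((((z+a)*(y+1))+((z+a)*(7+0)))+(a*8))
Apply FACTOR at L (target: (((z+a)*(y+1))+((z+a)*(7+0)))): ((((z+a)*(y+1))+((z+a)*(7+0)))+(a*8)) -> (((z+a)*((y+1)+(7+0)))+(a*8))
Apply SIMPLIFY at LRR (target: (7+0)): (((z+a)*((y+1)+(7+0)))+(a*8)) -> (((z+a)*((y+1)+7))+(a*8))
Apply DISTRIBUTE at L (target: ((z+a)*((y+1)+7))): (((z+a)*((y+1)+7))+(a*8)) -> ((((z+a)*(y+1))+((z+a)*7))+(a*8))
Apply FACTOR at L (target: (((z+a)*(y+1))+((z+a)*7))): ((((z+a)*(y+1))+((z+a)*7))+(a*8)) -> (((z+a)*((y+1)+7))+(a*8))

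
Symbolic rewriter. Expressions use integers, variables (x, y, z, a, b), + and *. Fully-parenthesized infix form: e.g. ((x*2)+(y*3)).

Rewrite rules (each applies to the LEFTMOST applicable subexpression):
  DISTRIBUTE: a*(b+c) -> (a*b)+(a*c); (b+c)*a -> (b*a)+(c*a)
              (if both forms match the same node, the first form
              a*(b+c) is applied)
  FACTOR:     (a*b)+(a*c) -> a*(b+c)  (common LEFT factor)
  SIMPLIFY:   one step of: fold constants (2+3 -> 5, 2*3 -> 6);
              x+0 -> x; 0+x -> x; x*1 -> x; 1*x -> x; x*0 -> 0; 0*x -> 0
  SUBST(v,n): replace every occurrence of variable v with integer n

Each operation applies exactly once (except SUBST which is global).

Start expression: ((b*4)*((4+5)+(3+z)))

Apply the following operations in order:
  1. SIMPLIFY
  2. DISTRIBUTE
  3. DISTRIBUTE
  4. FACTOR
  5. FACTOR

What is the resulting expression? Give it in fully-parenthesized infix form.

Answer: ((b*4)*(9+(3+z)))

Derivation:
Start: ((b*4)*((4+5)+(3+z)))
Apply SIMPLIFY at RL (target: (4+5)): ((b*4)*((4+5)+(3+z))) -> ((b*4)*(9+(3+z)))
Apply DISTRIBUTE at root (target: ((b*4)*(9+(3+z)))): ((b*4)*(9+(3+z))) -> (((b*4)*9)+((b*4)*(3+z)))
Apply DISTRIBUTE at R (target: ((b*4)*(3+z))): (((b*4)*9)+((b*4)*(3+z))) -> (((b*4)*9)+(((b*4)*3)+((b*4)*z)))
Apply FACTOR at R (target: (((b*4)*3)+((b*4)*z))): (((b*4)*9)+(((b*4)*3)+((b*4)*z))) -> (((b*4)*9)+((b*4)*(3+z)))
Apply FACTOR at root (target: (((b*4)*9)+((b*4)*(3+z)))): (((b*4)*9)+((b*4)*(3+z))) -> ((b*4)*(9+(3+z)))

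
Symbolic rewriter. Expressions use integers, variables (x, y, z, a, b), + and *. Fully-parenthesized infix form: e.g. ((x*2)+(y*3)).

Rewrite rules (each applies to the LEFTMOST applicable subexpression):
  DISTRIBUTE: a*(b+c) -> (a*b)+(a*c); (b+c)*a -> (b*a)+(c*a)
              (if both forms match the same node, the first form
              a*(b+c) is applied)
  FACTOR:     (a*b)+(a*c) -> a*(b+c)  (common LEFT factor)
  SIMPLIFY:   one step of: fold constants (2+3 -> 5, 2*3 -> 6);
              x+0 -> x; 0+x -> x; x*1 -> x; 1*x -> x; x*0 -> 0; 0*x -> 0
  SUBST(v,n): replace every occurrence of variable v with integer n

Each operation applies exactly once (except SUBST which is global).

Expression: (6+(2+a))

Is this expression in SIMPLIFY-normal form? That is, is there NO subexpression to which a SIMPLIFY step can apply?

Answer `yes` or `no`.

Answer: yes

Derivation:
Expression: (6+(2+a))
Scanning for simplifiable subexpressions (pre-order)...
  at root: (6+(2+a)) (not simplifiable)
  at R: (2+a) (not simplifiable)
Result: no simplifiable subexpression found -> normal form.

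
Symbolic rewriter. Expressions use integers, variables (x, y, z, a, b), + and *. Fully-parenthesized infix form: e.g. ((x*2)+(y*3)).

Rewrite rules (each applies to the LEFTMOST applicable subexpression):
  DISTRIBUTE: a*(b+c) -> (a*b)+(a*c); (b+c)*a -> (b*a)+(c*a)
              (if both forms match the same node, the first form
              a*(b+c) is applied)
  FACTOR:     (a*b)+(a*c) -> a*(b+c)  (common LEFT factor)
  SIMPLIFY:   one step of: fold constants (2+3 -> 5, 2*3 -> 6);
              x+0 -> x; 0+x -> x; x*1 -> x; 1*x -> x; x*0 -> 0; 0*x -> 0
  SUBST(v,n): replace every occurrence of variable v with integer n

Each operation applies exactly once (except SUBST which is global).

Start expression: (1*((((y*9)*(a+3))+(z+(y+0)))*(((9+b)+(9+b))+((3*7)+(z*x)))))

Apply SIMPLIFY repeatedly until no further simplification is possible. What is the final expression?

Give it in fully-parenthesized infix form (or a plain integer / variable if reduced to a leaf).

Answer: ((((y*9)*(a+3))+(z+y))*(((9+b)+(9+b))+(21+(z*x))))

Derivation:
Start: (1*((((y*9)*(a+3))+(z+(y+0)))*(((9+b)+(9+b))+((3*7)+(z*x)))))
Step 1: at root: (1*((((y*9)*(a+3))+(z+(y+0)))*(((9+b)+(9+b))+((3*7)+(z*x))))) -> ((((y*9)*(a+3))+(z+(y+0)))*(((9+b)+(9+b))+((3*7)+(z*x)))); overall: (1*((((y*9)*(a+3))+(z+(y+0)))*(((9+b)+(9+b))+((3*7)+(z*x))))) -> ((((y*9)*(a+3))+(z+(y+0)))*(((9+b)+(9+b))+((3*7)+(z*x))))
Step 2: at LRR: (y+0) -> y; overall: ((((y*9)*(a+3))+(z+(y+0)))*(((9+b)+(9+b))+((3*7)+(z*x)))) -> ((((y*9)*(a+3))+(z+y))*(((9+b)+(9+b))+((3*7)+(z*x))))
Step 3: at RRL: (3*7) -> 21; overall: ((((y*9)*(a+3))+(z+y))*(((9+b)+(9+b))+((3*7)+(z*x)))) -> ((((y*9)*(a+3))+(z+y))*(((9+b)+(9+b))+(21+(z*x))))
Fixed point: ((((y*9)*(a+3))+(z+y))*(((9+b)+(9+b))+(21+(z*x))))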